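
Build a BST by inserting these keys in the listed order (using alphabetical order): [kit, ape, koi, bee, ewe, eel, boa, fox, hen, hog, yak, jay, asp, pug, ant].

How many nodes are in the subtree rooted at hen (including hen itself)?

3

kit: root
ape: left child of kit (depth 1)
koi: right child of kit (depth 1)
bee: right child of ape (depth 2)
ewe: right child of bee (depth 3)
eel: left child of ewe (depth 4)
boa: left child of eel (depth 5)
fox: right child of ewe (depth 4)
hen: right child of fox (depth 5)
hog: right child of hen (depth 6)
yak: right child of koi (depth 2)
jay: right child of hog (depth 7)
asp: left child of bee (depth 3)
pug: left child of yak (depth 3)
ant: left child of ape (depth 2)

Subtree rooted at hen contains: hen, hog, jay — 3 nodes.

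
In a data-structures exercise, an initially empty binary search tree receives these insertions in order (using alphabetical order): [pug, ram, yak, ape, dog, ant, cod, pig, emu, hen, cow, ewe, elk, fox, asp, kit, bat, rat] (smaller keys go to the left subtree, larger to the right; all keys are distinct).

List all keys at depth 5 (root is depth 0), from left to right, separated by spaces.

bat elk hen

pug: root
ram: right child of pug (depth 1)
yak: right child of ram (depth 2)
ape: left child of pug (depth 1)
dog: right child of ape (depth 2)
ant: left child of ape (depth 2)
cod: left child of dog (depth 3)
pig: right child of dog (depth 3)
emu: left child of pig (depth 4)
hen: right child of emu (depth 5)
cow: right child of cod (depth 4)
ewe: left child of hen (depth 6)
elk: left child of emu (depth 5)
fox: right child of ewe (depth 7)
asp: left child of cod (depth 4)
kit: right child of hen (depth 6)
bat: right child of asp (depth 5)
rat: left child of yak (depth 3)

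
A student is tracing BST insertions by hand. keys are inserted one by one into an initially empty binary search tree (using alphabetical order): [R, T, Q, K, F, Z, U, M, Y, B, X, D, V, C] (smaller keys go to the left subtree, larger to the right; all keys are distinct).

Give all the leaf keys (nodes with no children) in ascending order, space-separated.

Insert R: tree is empty, so R becomes the root.
Insert T: T > R → go right. Place as right child of R.
Insert Q: Q < R → go left. Place as left child of R.
Insert K: K < R → go left; K < Q → go left. Place as left child of Q.
Insert F: F < R → go left; F < Q → go left; F < K → go left. Place as left child of K.
Insert Z: Z > R → go right; Z > T → go right. Place as right child of T.
Insert U: U > R → go right; U > T → go right; U < Z → go left. Place as left child of Z.
Insert M: M < R → go left; M < Q → go left; M > K → go right. Place as right child of K.
Insert Y: Y > R → go right; Y > T → go right; Y < Z → go left; Y > U → go right. Place as right child of U.
Insert B: B < R → go left; B < Q → go left; B < K → go left; B < F → go left. Place as left child of F.
Insert X: X > R → go right; X > T → go right; X < Z → go left; X > U → go right; X < Y → go left. Place as left child of Y.
Insert D: D < R → go left; D < Q → go left; D < K → go left; D < F → go left; D > B → go right. Place as right child of B.
Insert V: V > R → go right; V > T → go right; V < Z → go left; V > U → go right; V < Y → go left; V < X → go left. Place as left child of X.
Insert C: C < R → go left; C < Q → go left; C < K → go left; C < F → go left; C > B → go right; C < D → go left. Place as left child of D.

C M V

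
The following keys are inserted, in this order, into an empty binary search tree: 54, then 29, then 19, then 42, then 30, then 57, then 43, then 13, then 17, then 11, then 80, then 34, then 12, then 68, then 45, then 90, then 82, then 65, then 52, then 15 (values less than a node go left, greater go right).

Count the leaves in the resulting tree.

54: root
29: left child of 54 (depth 1)
19: left child of 29 (depth 2)
42: right child of 29 (depth 2)
30: left child of 42 (depth 3)
57: right child of 54 (depth 1)
43: right child of 42 (depth 3)
13: left child of 19 (depth 3)
17: right child of 13 (depth 4)
11: left child of 13 (depth 4)
80: right child of 57 (depth 2)
34: right child of 30 (depth 4)
12: right child of 11 (depth 5)
68: left child of 80 (depth 3)
45: right child of 43 (depth 4)
90: right child of 80 (depth 3)
82: left child of 90 (depth 4)
65: left child of 68 (depth 4)
52: right child of 45 (depth 5)
15: left child of 17 (depth 5)

Leaves: 12, 15, 34, 52, 65, 82 — 6 in total.

6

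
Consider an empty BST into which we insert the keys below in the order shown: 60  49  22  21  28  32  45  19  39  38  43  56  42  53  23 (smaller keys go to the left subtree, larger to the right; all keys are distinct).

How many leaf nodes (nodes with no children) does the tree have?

60: root
49: left child of 60 (depth 1)
22: left child of 49 (depth 2)
21: left child of 22 (depth 3)
28: right child of 22 (depth 3)
32: right child of 28 (depth 4)
45: right child of 32 (depth 5)
19: left child of 21 (depth 4)
39: left child of 45 (depth 6)
38: left child of 39 (depth 7)
43: right child of 39 (depth 7)
56: right child of 49 (depth 2)
42: left child of 43 (depth 8)
53: left child of 56 (depth 3)
23: left child of 28 (depth 4)

Leaves: 19, 23, 38, 42, 53 — 5 in total.

5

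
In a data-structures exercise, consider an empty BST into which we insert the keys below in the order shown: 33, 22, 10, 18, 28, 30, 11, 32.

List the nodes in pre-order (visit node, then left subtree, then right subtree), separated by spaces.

Resulting structure (node: left, right):
  33: L=22, R=–
  22: L=10, R=28
  10: L=–, R=18
  18: L=11, R=–
  28: L=–, R=30
  30: L=–, R=32
  11: L=–, R=–
  32: L=–, R=–

33 22 10 18 11 28 30 32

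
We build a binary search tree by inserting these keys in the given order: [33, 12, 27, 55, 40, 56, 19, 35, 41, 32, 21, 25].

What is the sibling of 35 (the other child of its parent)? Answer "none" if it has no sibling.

Insert 33: tree is empty, so 33 becomes the root.
Insert 12: 12 < 33 → go left. Place as left child of 33.
Insert 27: 27 < 33 → go left; 27 > 12 → go right. Place as right child of 12.
Insert 55: 55 > 33 → go right. Place as right child of 33.
Insert 40: 40 > 33 → go right; 40 < 55 → go left. Place as left child of 55.
Insert 56: 56 > 33 → go right; 56 > 55 → go right. Place as right child of 55.
Insert 19: 19 < 33 → go left; 19 > 12 → go right; 19 < 27 → go left. Place as left child of 27.
Insert 35: 35 > 33 → go right; 35 < 55 → go left; 35 < 40 → go left. Place as left child of 40.
Insert 41: 41 > 33 → go right; 41 < 55 → go left; 41 > 40 → go right. Place as right child of 40.
Insert 32: 32 < 33 → go left; 32 > 12 → go right; 32 > 27 → go right. Place as right child of 27.
Insert 21: 21 < 33 → go left; 21 > 12 → go right; 21 < 27 → go left; 21 > 19 → go right. Place as right child of 19.
Insert 25: 25 < 33 → go left; 25 > 12 → go right; 25 < 27 → go left; 25 > 19 → go right; 25 > 21 → go right. Place as right child of 21.

35's parent is 40; the other child of 40 is 41.

41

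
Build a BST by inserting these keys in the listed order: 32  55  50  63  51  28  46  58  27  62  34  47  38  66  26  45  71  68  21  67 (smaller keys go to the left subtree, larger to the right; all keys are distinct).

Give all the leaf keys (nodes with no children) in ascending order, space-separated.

Insert 32: tree is empty, so 32 becomes the root.
Insert 55: 55 > 32 → go right. Place as right child of 32.
Insert 50: 50 > 32 → go right; 50 < 55 → go left. Place as left child of 55.
Insert 63: 63 > 32 → go right; 63 > 55 → go right. Place as right child of 55.
Insert 51: 51 > 32 → go right; 51 < 55 → go left; 51 > 50 → go right. Place as right child of 50.
Insert 28: 28 < 32 → go left. Place as left child of 32.
Insert 46: 46 > 32 → go right; 46 < 55 → go left; 46 < 50 → go left. Place as left child of 50.
Insert 58: 58 > 32 → go right; 58 > 55 → go right; 58 < 63 → go left. Place as left child of 63.
Insert 27: 27 < 32 → go left; 27 < 28 → go left. Place as left child of 28.
Insert 62: 62 > 32 → go right; 62 > 55 → go right; 62 < 63 → go left; 62 > 58 → go right. Place as right child of 58.
Insert 34: 34 > 32 → go right; 34 < 55 → go left; 34 < 50 → go left; 34 < 46 → go left. Place as left child of 46.
Insert 47: 47 > 32 → go right; 47 < 55 → go left; 47 < 50 → go left; 47 > 46 → go right. Place as right child of 46.
Insert 38: 38 > 32 → go right; 38 < 55 → go left; 38 < 50 → go left; 38 < 46 → go left; 38 > 34 → go right. Place as right child of 34.
Insert 66: 66 > 32 → go right; 66 > 55 → go right; 66 > 63 → go right. Place as right child of 63.
Insert 26: 26 < 32 → go left; 26 < 28 → go left; 26 < 27 → go left. Place as left child of 27.
Insert 45: 45 > 32 → go right; 45 < 55 → go left; 45 < 50 → go left; 45 < 46 → go left; 45 > 34 → go right; 45 > 38 → go right. Place as right child of 38.
Insert 71: 71 > 32 → go right; 71 > 55 → go right; 71 > 63 → go right; 71 > 66 → go right. Place as right child of 66.
Insert 68: 68 > 32 → go right; 68 > 55 → go right; 68 > 63 → go right; 68 > 66 → go right; 68 < 71 → go left. Place as left child of 71.
Insert 21: 21 < 32 → go left; 21 < 28 → go left; 21 < 27 → go left; 21 < 26 → go left. Place as left child of 26.
Insert 67: 67 > 32 → go right; 67 > 55 → go right; 67 > 63 → go right; 67 > 66 → go right; 67 < 71 → go left; 67 < 68 → go left. Place as left child of 68.

21 45 47 51 62 67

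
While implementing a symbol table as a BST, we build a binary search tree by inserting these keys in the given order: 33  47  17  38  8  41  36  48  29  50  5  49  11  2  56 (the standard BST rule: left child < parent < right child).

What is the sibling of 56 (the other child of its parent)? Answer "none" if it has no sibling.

49

Insert 33: tree is empty, so 33 becomes the root.
Insert 47: 47 > 33 → go right. Place as right child of 33.
Insert 17: 17 < 33 → go left. Place as left child of 33.
Insert 38: 38 > 33 → go right; 38 < 47 → go left. Place as left child of 47.
Insert 8: 8 < 33 → go left; 8 < 17 → go left. Place as left child of 17.
Insert 41: 41 > 33 → go right; 41 < 47 → go left; 41 > 38 → go right. Place as right child of 38.
Insert 36: 36 > 33 → go right; 36 < 47 → go left; 36 < 38 → go left. Place as left child of 38.
Insert 48: 48 > 33 → go right; 48 > 47 → go right. Place as right child of 47.
Insert 29: 29 < 33 → go left; 29 > 17 → go right. Place as right child of 17.
Insert 50: 50 > 33 → go right; 50 > 47 → go right; 50 > 48 → go right. Place as right child of 48.
Insert 5: 5 < 33 → go left; 5 < 17 → go left; 5 < 8 → go left. Place as left child of 8.
Insert 49: 49 > 33 → go right; 49 > 47 → go right; 49 > 48 → go right; 49 < 50 → go left. Place as left child of 50.
Insert 11: 11 < 33 → go left; 11 < 17 → go left; 11 > 8 → go right. Place as right child of 8.
Insert 2: 2 < 33 → go left; 2 < 17 → go left; 2 < 8 → go left; 2 < 5 → go left. Place as left child of 5.
Insert 56: 56 > 33 → go right; 56 > 47 → go right; 56 > 48 → go right; 56 > 50 → go right. Place as right child of 50.

56's parent is 50; the other child of 50 is 49.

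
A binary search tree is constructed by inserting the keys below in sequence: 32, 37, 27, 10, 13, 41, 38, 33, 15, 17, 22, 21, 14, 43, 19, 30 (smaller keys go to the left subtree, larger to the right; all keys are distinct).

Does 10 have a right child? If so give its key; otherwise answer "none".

13

32: root
37: right child of 32 (depth 1)
27: left child of 32 (depth 1)
10: left child of 27 (depth 2)
13: right child of 10 (depth 3)
41: right child of 37 (depth 2)
38: left child of 41 (depth 3)
33: left child of 37 (depth 2)
15: right child of 13 (depth 4)
17: right child of 15 (depth 5)
22: right child of 17 (depth 6)
21: left child of 22 (depth 7)
14: left child of 15 (depth 5)
43: right child of 41 (depth 3)
19: left child of 21 (depth 8)
30: right child of 27 (depth 2)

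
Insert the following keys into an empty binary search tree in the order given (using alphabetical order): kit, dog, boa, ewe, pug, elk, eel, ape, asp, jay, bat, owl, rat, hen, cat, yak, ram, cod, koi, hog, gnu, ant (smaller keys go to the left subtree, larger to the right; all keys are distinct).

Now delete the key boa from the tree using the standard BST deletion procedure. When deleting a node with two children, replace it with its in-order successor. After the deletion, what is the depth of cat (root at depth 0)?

Resulting structure (node: left, right):
  kit: L=dog, R=pug
  dog: L=boa, R=ewe
  boa: L=ape, R=cat
  ewe: L=elk, R=jay
  pug: L=owl, R=rat
  elk: L=eel, R=–
  eel: L=–, R=–
  ape: L=ant, R=asp
  asp: L=–, R=bat
  jay: L=hen, R=–
  bat: L=–, R=–
  owl: L=koi, R=–
  rat: L=ram, R=yak
  hen: L=gnu, R=hog
  cat: L=–, R=cod
  yak: L=–, R=–
  ram: L=–, R=–
  cod: L=–, R=–
  koi: L=–, R=–
  hog: L=–, R=–
  gnu: L=–, R=–
  ant: L=–, R=–

Delete boa (two children — replace with in-order successor).
After deletion, path to cat: kit → dog → cat.

2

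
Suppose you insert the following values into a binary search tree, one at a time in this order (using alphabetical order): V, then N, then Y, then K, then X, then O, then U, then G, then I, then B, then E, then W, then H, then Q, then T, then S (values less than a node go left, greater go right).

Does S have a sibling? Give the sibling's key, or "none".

V: root
N: left child of V (depth 1)
Y: right child of V (depth 1)
K: left child of N (depth 2)
X: left child of Y (depth 2)
O: right child of N (depth 2)
U: right child of O (depth 3)
G: left child of K (depth 3)
I: right child of G (depth 4)
B: left child of G (depth 4)
E: right child of B (depth 5)
W: left child of X (depth 3)
H: left child of I (depth 5)
Q: left child of U (depth 4)
T: right child of Q (depth 5)
S: left child of T (depth 6)

S's parent is T, which has only one child.

none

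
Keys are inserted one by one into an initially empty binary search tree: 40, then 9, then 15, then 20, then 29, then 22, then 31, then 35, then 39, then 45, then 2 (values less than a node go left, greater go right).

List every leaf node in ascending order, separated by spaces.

40: root
9: left child of 40 (depth 1)
15: right child of 9 (depth 2)
20: right child of 15 (depth 3)
29: right child of 20 (depth 4)
22: left child of 29 (depth 5)
31: right child of 29 (depth 5)
35: right child of 31 (depth 6)
39: right child of 35 (depth 7)
45: right child of 40 (depth 1)
2: left child of 9 (depth 2)

2 22 39 45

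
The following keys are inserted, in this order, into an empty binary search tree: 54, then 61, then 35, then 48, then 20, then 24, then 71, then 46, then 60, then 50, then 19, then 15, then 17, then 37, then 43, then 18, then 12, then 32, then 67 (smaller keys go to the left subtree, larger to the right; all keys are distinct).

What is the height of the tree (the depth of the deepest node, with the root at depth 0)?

6

Resulting structure (node: left, right):
  54: L=35, R=61
  61: L=60, R=71
  35: L=20, R=48
  48: L=46, R=50
  20: L=19, R=24
  24: L=–, R=32
  71: L=67, R=–
  46: L=37, R=–
  60: L=–, R=–
  50: L=–, R=–
  19: L=15, R=–
  15: L=12, R=17
  17: L=–, R=18
  37: L=–, R=43
  43: L=–, R=–
  18: L=–, R=–
  12: L=–, R=–
  32: L=–, R=–
  67: L=–, R=–

The deepest node is 18 at depth 6.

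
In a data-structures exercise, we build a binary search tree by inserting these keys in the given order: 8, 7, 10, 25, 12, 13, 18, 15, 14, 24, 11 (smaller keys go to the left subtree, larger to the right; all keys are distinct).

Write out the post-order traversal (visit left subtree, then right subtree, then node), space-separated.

8: root
7: left child of 8 (depth 1)
10: right child of 8 (depth 1)
25: right child of 10 (depth 2)
12: left child of 25 (depth 3)
13: right child of 12 (depth 4)
18: right child of 13 (depth 5)
15: left child of 18 (depth 6)
14: left child of 15 (depth 7)
24: right child of 18 (depth 6)
11: left child of 12 (depth 4)

7 11 14 15 24 18 13 12 25 10 8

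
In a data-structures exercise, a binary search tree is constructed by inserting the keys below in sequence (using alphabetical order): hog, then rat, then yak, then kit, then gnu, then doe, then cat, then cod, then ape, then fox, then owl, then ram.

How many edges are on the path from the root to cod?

4

Insert hog: tree is empty, so hog becomes the root.
Insert rat: rat > hog → go right. Place as right child of hog.
Insert yak: yak > hog → go right; yak > rat → go right. Place as right child of rat.
Insert kit: kit > hog → go right; kit < rat → go left. Place as left child of rat.
Insert gnu: gnu < hog → go left. Place as left child of hog.
Insert doe: doe < hog → go left; doe < gnu → go left. Place as left child of gnu.
Insert cat: cat < hog → go left; cat < gnu → go left; cat < doe → go left. Place as left child of doe.
Insert cod: cod < hog → go left; cod < gnu → go left; cod < doe → go left; cod > cat → go right. Place as right child of cat.
Insert ape: ape < hog → go left; ape < gnu → go left; ape < doe → go left; ape < cat → go left. Place as left child of cat.
Insert fox: fox < hog → go left; fox < gnu → go left; fox > doe → go right. Place as right child of doe.
Insert owl: owl > hog → go right; owl < rat → go left; owl > kit → go right. Place as right child of kit.
Insert ram: ram > hog → go right; ram < rat → go left; ram > kit → go right; ram > owl → go right. Place as right child of owl.

Path to cod: hog → gnu → doe → cat → cod, which is 4 edges.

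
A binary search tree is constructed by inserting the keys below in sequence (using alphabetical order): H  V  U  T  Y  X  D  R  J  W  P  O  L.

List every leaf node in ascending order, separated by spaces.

D L W

H: root
V: right child of H (depth 1)
U: left child of V (depth 2)
T: left child of U (depth 3)
Y: right child of V (depth 2)
X: left child of Y (depth 3)
D: left child of H (depth 1)
R: left child of T (depth 4)
J: left child of R (depth 5)
W: left child of X (depth 4)
P: right child of J (depth 6)
O: left child of P (depth 7)
L: left child of O (depth 8)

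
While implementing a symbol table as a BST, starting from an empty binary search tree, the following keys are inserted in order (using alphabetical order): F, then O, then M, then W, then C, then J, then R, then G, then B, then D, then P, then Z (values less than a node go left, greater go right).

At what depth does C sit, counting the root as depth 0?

1

Resulting structure (node: left, right):
  F: L=C, R=O
  O: L=M, R=W
  M: L=J, R=–
  W: L=R, R=Z
  C: L=B, R=D
  J: L=G, R=–
  R: L=P, R=–
  G: L=–, R=–
  B: L=–, R=–
  D: L=–, R=–
  P: L=–, R=–
  Z: L=–, R=–

Path to C: F → C, which is 1 edge.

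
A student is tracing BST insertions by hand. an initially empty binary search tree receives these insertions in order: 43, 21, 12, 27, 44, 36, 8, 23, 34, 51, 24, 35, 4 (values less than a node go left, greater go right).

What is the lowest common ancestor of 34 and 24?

27

Resulting structure (node: left, right):
  43: L=21, R=44
  21: L=12, R=27
  12: L=8, R=–
  27: L=23, R=36
  44: L=–, R=51
  36: L=34, R=–
  8: L=4, R=–
  23: L=–, R=24
  34: L=–, R=35
  51: L=–, R=–
  24: L=–, R=–
  35: L=–, R=–
  4: L=–, R=–

Path to 34: 43 → 21 → 27 → 36 → 34
Path to 24: 43 → 21 → 27 → 23 → 24
The paths share a prefix ending at 27, then split left and right.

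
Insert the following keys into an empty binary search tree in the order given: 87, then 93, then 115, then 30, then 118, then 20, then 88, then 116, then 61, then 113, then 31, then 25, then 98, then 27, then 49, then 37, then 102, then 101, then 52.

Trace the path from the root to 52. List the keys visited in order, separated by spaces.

87: root
93: right child of 87 (depth 1)
115: right child of 93 (depth 2)
30: left child of 87 (depth 1)
118: right child of 115 (depth 3)
20: left child of 30 (depth 2)
88: left child of 93 (depth 2)
116: left child of 118 (depth 4)
61: right child of 30 (depth 2)
113: left child of 115 (depth 3)
31: left child of 61 (depth 3)
25: right child of 20 (depth 3)
98: left child of 113 (depth 4)
27: right child of 25 (depth 4)
49: right child of 31 (depth 4)
37: left child of 49 (depth 5)
102: right child of 98 (depth 5)
101: left child of 102 (depth 6)
52: right child of 49 (depth 5)

87 30 61 31 49 52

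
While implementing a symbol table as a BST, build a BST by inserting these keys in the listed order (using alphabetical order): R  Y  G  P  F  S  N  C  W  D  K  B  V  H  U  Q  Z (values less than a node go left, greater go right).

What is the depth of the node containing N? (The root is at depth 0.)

Resulting structure (node: left, right):
  R: L=G, R=Y
  Y: L=S, R=Z
  G: L=F, R=P
  P: L=N, R=Q
  F: L=C, R=–
  S: L=–, R=W
  N: L=K, R=–
  C: L=B, R=D
  W: L=V, R=–
  D: L=–, R=–
  K: L=H, R=–
  B: L=–, R=–
  V: L=U, R=–
  H: L=–, R=–
  U: L=–, R=–
  Q: L=–, R=–
  Z: L=–, R=–

Path to N: R → G → P → N, which is 3 edges.

3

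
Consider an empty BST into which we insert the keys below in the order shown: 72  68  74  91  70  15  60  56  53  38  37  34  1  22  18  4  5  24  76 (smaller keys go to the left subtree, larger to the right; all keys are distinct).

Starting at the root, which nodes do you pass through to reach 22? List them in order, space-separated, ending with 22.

72 68 15 60 56 53 38 37 34 22

72: root
68: left child of 72 (depth 1)
74: right child of 72 (depth 1)
91: right child of 74 (depth 2)
70: right child of 68 (depth 2)
15: left child of 68 (depth 2)
60: right child of 15 (depth 3)
56: left child of 60 (depth 4)
53: left child of 56 (depth 5)
38: left child of 53 (depth 6)
37: left child of 38 (depth 7)
34: left child of 37 (depth 8)
1: left child of 15 (depth 3)
22: left child of 34 (depth 9)
18: left child of 22 (depth 10)
4: right child of 1 (depth 4)
5: right child of 4 (depth 5)
24: right child of 22 (depth 10)
76: left child of 91 (depth 3)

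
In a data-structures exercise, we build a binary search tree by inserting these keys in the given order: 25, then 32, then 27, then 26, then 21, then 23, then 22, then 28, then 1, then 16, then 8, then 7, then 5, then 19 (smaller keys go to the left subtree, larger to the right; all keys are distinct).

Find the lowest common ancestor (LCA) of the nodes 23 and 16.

21

25: root
32: right child of 25 (depth 1)
27: left child of 32 (depth 2)
26: left child of 27 (depth 3)
21: left child of 25 (depth 1)
23: right child of 21 (depth 2)
22: left child of 23 (depth 3)
28: right child of 27 (depth 3)
1: left child of 21 (depth 2)
16: right child of 1 (depth 3)
8: left child of 16 (depth 4)
7: left child of 8 (depth 5)
5: left child of 7 (depth 6)
19: right child of 16 (depth 4)

Path to 23: 25 → 21 → 23
Path to 16: 25 → 21 → 1 → 16
The paths share a prefix ending at 21, then split left and right.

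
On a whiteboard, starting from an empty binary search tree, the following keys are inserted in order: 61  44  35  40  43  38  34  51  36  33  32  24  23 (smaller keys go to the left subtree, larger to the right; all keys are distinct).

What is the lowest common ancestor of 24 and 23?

24

Resulting structure (node: left, right):
  61: L=44, R=–
  44: L=35, R=51
  35: L=34, R=40
  40: L=38, R=43
  43: L=–, R=–
  38: L=36, R=–
  34: L=33, R=–
  51: L=–, R=–
  36: L=–, R=–
  33: L=32, R=–
  32: L=24, R=–
  24: L=23, R=–
  23: L=–, R=–

Path to 24: 61 → 44 → 35 → 34 → 33 → 32 → 24
Path to 23: 61 → 44 → 35 → 34 → 33 → 32 → 24 → 23
24 lies on both paths and is an ancestor of the other node.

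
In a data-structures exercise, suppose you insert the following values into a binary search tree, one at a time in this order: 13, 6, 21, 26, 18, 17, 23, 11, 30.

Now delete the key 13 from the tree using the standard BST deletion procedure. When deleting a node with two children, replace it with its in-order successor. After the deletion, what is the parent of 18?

21

13: root
6: left child of 13 (depth 1)
21: right child of 13 (depth 1)
26: right child of 21 (depth 2)
18: left child of 21 (depth 2)
17: left child of 18 (depth 3)
23: left child of 26 (depth 3)
11: right child of 6 (depth 2)
30: right child of 26 (depth 3)

Delete 13 (two children — replace with in-order successor).
After deletion, 18's parent is 21.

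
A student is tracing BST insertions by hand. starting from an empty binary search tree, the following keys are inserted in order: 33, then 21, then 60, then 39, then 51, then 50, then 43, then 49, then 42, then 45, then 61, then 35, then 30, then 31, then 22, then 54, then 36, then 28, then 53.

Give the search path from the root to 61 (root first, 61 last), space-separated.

33: root
21: left child of 33 (depth 1)
60: right child of 33 (depth 1)
39: left child of 60 (depth 2)
51: right child of 39 (depth 3)
50: left child of 51 (depth 4)
43: left child of 50 (depth 5)
49: right child of 43 (depth 6)
42: left child of 43 (depth 6)
45: left child of 49 (depth 7)
61: right child of 60 (depth 2)
35: left child of 39 (depth 3)
30: right child of 21 (depth 2)
31: right child of 30 (depth 3)
22: left child of 30 (depth 3)
54: right child of 51 (depth 4)
36: right child of 35 (depth 4)
28: right child of 22 (depth 4)
53: left child of 54 (depth 5)

33 60 61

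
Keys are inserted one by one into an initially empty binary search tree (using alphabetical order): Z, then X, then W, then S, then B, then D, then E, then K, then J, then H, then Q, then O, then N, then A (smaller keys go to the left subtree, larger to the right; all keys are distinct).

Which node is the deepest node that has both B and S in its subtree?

Z: root
X: left child of Z (depth 1)
W: left child of X (depth 2)
S: left child of W (depth 3)
B: left child of S (depth 4)
D: right child of B (depth 5)
E: right child of D (depth 6)
K: right child of E (depth 7)
J: left child of K (depth 8)
H: left child of J (depth 9)
Q: right child of K (depth 8)
O: left child of Q (depth 9)
N: left child of O (depth 10)
A: left child of B (depth 5)

Path to B: Z → X → W → S → B
Path to S: Z → X → W → S
S lies on both paths and is an ancestor of the other node.

S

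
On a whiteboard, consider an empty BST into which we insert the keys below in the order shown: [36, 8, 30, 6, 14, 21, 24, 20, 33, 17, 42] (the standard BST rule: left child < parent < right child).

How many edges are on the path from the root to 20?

5

36: root
8: left child of 36 (depth 1)
30: right child of 8 (depth 2)
6: left child of 8 (depth 2)
14: left child of 30 (depth 3)
21: right child of 14 (depth 4)
24: right child of 21 (depth 5)
20: left child of 21 (depth 5)
33: right child of 30 (depth 3)
17: left child of 20 (depth 6)
42: right child of 36 (depth 1)

Path to 20: 36 → 8 → 30 → 14 → 21 → 20, which is 5 edges.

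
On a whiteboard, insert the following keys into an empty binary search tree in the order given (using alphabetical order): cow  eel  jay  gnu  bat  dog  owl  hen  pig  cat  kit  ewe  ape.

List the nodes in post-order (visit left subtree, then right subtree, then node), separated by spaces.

cow: root
eel: right child of cow (depth 1)
jay: right child of eel (depth 2)
gnu: left child of jay (depth 3)
bat: left child of cow (depth 1)
dog: left child of eel (depth 2)
owl: right child of jay (depth 3)
hen: right child of gnu (depth 4)
pig: right child of owl (depth 4)
cat: right child of bat (depth 2)
kit: left child of owl (depth 4)
ewe: left child of gnu (depth 4)
ape: left child of bat (depth 2)

ape cat bat dog ewe hen gnu kit pig owl jay eel cow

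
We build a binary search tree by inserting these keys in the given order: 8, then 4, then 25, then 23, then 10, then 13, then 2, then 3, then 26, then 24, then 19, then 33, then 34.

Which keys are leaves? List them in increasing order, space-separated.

3 19 24 34

8: root
4: left child of 8 (depth 1)
25: right child of 8 (depth 1)
23: left child of 25 (depth 2)
10: left child of 23 (depth 3)
13: right child of 10 (depth 4)
2: left child of 4 (depth 2)
3: right child of 2 (depth 3)
26: right child of 25 (depth 2)
24: right child of 23 (depth 3)
19: right child of 13 (depth 5)
33: right child of 26 (depth 3)
34: right child of 33 (depth 4)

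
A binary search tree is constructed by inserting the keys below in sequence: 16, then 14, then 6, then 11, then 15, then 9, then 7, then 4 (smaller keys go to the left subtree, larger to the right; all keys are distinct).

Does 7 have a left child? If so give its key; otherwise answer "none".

none

Insert 16: tree is empty, so 16 becomes the root.
Insert 14: 14 < 16 → go left. Place as left child of 16.
Insert 6: 6 < 16 → go left; 6 < 14 → go left. Place as left child of 14.
Insert 11: 11 < 16 → go left; 11 < 14 → go left; 11 > 6 → go right. Place as right child of 6.
Insert 15: 15 < 16 → go left; 15 > 14 → go right. Place as right child of 14.
Insert 9: 9 < 16 → go left; 9 < 14 → go left; 9 > 6 → go right; 9 < 11 → go left. Place as left child of 11.
Insert 7: 7 < 16 → go left; 7 < 14 → go left; 7 > 6 → go right; 7 < 11 → go left; 7 < 9 → go left. Place as left child of 9.
Insert 4: 4 < 16 → go left; 4 < 14 → go left; 4 < 6 → go left. Place as left child of 6.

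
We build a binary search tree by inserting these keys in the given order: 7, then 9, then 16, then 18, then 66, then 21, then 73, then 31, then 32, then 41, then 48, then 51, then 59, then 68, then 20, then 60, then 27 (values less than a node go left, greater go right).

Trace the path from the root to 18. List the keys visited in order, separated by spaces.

7 9 16 18

Resulting structure (node: left, right):
  7: L=–, R=9
  9: L=–, R=16
  16: L=–, R=18
  18: L=–, R=66
  66: L=21, R=73
  21: L=20, R=31
  73: L=68, R=–
  31: L=27, R=32
  32: L=–, R=41
  41: L=–, R=48
  48: L=–, R=51
  51: L=–, R=59
  59: L=–, R=60
  68: L=–, R=–
  20: L=–, R=–
  60: L=–, R=–
  27: L=–, R=–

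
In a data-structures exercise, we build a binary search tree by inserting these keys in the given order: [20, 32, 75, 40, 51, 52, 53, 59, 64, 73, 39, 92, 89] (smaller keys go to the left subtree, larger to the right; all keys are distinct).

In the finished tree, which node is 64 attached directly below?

Insert 20: tree is empty, so 20 becomes the root.
Insert 32: 32 > 20 → go right. Place as right child of 20.
Insert 75: 75 > 20 → go right; 75 > 32 → go right. Place as right child of 32.
Insert 40: 40 > 20 → go right; 40 > 32 → go right; 40 < 75 → go left. Place as left child of 75.
Insert 51: 51 > 20 → go right; 51 > 32 → go right; 51 < 75 → go left; 51 > 40 → go right. Place as right child of 40.
Insert 52: 52 > 20 → go right; 52 > 32 → go right; 52 < 75 → go left; 52 > 40 → go right; 52 > 51 → go right. Place as right child of 51.
Insert 53: 53 > 20 → go right; 53 > 32 → go right; 53 < 75 → go left; 53 > 40 → go right; 53 > 51 → go right; 53 > 52 → go right. Place as right child of 52.
Insert 59: 59 > 20 → go right; 59 > 32 → go right; 59 < 75 → go left; 59 > 40 → go right; 59 > 51 → go right; 59 > 52 → go right; 59 > 53 → go right. Place as right child of 53.
Insert 64: 64 > 20 → go right; 64 > 32 → go right; 64 < 75 → go left; 64 > 40 → go right; 64 > 51 → go right; 64 > 52 → go right; 64 > 53 → go right; 64 > 59 → go right. Place as right child of 59.
Insert 73: 73 > 20 → go right; 73 > 32 → go right; 73 < 75 → go left; 73 > 40 → go right; 73 > 51 → go right; 73 > 52 → go right; 73 > 53 → go right; 73 > 59 → go right; 73 > 64 → go right. Place as right child of 64.
Insert 39: 39 > 20 → go right; 39 > 32 → go right; 39 < 75 → go left; 39 < 40 → go left. Place as left child of 40.
Insert 92: 92 > 20 → go right; 92 > 32 → go right; 92 > 75 → go right. Place as right child of 75.
Insert 89: 89 > 20 → go right; 89 > 32 → go right; 89 > 75 → go right; 89 < 92 → go left. Place as left child of 92.

59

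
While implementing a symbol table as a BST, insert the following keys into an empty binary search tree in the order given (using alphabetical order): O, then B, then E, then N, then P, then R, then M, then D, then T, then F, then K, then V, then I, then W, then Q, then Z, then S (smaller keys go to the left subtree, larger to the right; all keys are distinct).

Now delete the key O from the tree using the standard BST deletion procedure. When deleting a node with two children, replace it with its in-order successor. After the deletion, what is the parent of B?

O: root
B: left child of O (depth 1)
E: right child of B (depth 2)
N: right child of E (depth 3)
P: right child of O (depth 1)
R: right child of P (depth 2)
M: left child of N (depth 4)
D: left child of E (depth 3)
T: right child of R (depth 3)
F: left child of M (depth 5)
K: right child of F (depth 6)
V: right child of T (depth 4)
I: left child of K (depth 7)
W: right child of V (depth 5)
Q: left child of R (depth 3)
Z: right child of W (depth 6)
S: left child of T (depth 4)

Delete O (two children — replace with in-order successor).
After deletion, B's parent is P.

P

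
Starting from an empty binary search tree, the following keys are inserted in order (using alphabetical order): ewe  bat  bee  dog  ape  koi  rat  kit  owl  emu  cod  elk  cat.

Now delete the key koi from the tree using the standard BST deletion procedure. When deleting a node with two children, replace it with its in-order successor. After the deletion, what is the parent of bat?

Insert ewe: tree is empty, so ewe becomes the root.
Insert bat: bat < ewe → go left. Place as left child of ewe.
Insert bee: bee < ewe → go left; bee > bat → go right. Place as right child of bat.
Insert dog: dog < ewe → go left; dog > bat → go right; dog > bee → go right. Place as right child of bee.
Insert ape: ape < ewe → go left; ape < bat → go left. Place as left child of bat.
Insert koi: koi > ewe → go right. Place as right child of ewe.
Insert rat: rat > ewe → go right; rat > koi → go right. Place as right child of koi.
Insert kit: kit > ewe → go right; kit < koi → go left. Place as left child of koi.
Insert owl: owl > ewe → go right; owl > koi → go right; owl < rat → go left. Place as left child of rat.
Insert emu: emu < ewe → go left; emu > bat → go right; emu > bee → go right; emu > dog → go right. Place as right child of dog.
Insert cod: cod < ewe → go left; cod > bat → go right; cod > bee → go right; cod < dog → go left. Place as left child of dog.
Insert elk: elk < ewe → go left; elk > bat → go right; elk > bee → go right; elk > dog → go right; elk < emu → go left. Place as left child of emu.
Insert cat: cat < ewe → go left; cat > bat → go right; cat > bee → go right; cat < dog → go left; cat < cod → go left. Place as left child of cod.

Delete koi (two children — replace with in-order successor).
After deletion, bat's parent is ewe.

ewe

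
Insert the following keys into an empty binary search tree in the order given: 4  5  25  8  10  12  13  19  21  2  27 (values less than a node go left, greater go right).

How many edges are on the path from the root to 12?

5

4: root
5: right child of 4 (depth 1)
25: right child of 5 (depth 2)
8: left child of 25 (depth 3)
10: right child of 8 (depth 4)
12: right child of 10 (depth 5)
13: right child of 12 (depth 6)
19: right child of 13 (depth 7)
21: right child of 19 (depth 8)
2: left child of 4 (depth 1)
27: right child of 25 (depth 3)

Path to 12: 4 → 5 → 25 → 8 → 10 → 12, which is 5 edges.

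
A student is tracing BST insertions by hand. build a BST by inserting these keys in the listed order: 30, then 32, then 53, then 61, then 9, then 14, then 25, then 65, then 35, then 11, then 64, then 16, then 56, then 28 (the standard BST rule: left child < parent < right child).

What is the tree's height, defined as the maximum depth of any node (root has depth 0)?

30: root
32: right child of 30 (depth 1)
53: right child of 32 (depth 2)
61: right child of 53 (depth 3)
9: left child of 30 (depth 1)
14: right child of 9 (depth 2)
25: right child of 14 (depth 3)
65: right child of 61 (depth 4)
35: left child of 53 (depth 3)
11: left child of 14 (depth 3)
64: left child of 65 (depth 5)
16: left child of 25 (depth 4)
56: left child of 61 (depth 4)
28: right child of 25 (depth 4)

The deepest node is 64 at depth 5.

5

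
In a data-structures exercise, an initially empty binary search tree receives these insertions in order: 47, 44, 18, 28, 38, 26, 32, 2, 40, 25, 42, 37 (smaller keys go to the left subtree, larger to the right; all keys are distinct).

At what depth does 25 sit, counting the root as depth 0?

47: root
44: left child of 47 (depth 1)
18: left child of 44 (depth 2)
28: right child of 18 (depth 3)
38: right child of 28 (depth 4)
26: left child of 28 (depth 4)
32: left child of 38 (depth 5)
2: left child of 18 (depth 3)
40: right child of 38 (depth 5)
25: left child of 26 (depth 5)
42: right child of 40 (depth 6)
37: right child of 32 (depth 6)

Path to 25: 47 → 44 → 18 → 28 → 26 → 25, which is 5 edges.

5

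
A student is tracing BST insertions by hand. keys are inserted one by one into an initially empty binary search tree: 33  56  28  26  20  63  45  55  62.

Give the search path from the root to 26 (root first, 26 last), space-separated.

33 28 26

Insert 33: tree is empty, so 33 becomes the root.
Insert 56: 56 > 33 → go right. Place as right child of 33.
Insert 28: 28 < 33 → go left. Place as left child of 33.
Insert 26: 26 < 33 → go left; 26 < 28 → go left. Place as left child of 28.
Insert 20: 20 < 33 → go left; 20 < 28 → go left; 20 < 26 → go left. Place as left child of 26.
Insert 63: 63 > 33 → go right; 63 > 56 → go right. Place as right child of 56.
Insert 45: 45 > 33 → go right; 45 < 56 → go left. Place as left child of 56.
Insert 55: 55 > 33 → go right; 55 < 56 → go left; 55 > 45 → go right. Place as right child of 45.
Insert 62: 62 > 33 → go right; 62 > 56 → go right; 62 < 63 → go left. Place as left child of 63.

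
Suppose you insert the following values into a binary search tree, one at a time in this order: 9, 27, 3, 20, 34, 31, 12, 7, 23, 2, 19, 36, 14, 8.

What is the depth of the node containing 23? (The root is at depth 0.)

Insert 9: tree is empty, so 9 becomes the root.
Insert 27: 27 > 9 → go right. Place as right child of 9.
Insert 3: 3 < 9 → go left. Place as left child of 9.
Insert 20: 20 > 9 → go right; 20 < 27 → go left. Place as left child of 27.
Insert 34: 34 > 9 → go right; 34 > 27 → go right. Place as right child of 27.
Insert 31: 31 > 9 → go right; 31 > 27 → go right; 31 < 34 → go left. Place as left child of 34.
Insert 12: 12 > 9 → go right; 12 < 27 → go left; 12 < 20 → go left. Place as left child of 20.
Insert 7: 7 < 9 → go left; 7 > 3 → go right. Place as right child of 3.
Insert 23: 23 > 9 → go right; 23 < 27 → go left; 23 > 20 → go right. Place as right child of 20.
Insert 2: 2 < 9 → go left; 2 < 3 → go left. Place as left child of 3.
Insert 19: 19 > 9 → go right; 19 < 27 → go left; 19 < 20 → go left; 19 > 12 → go right. Place as right child of 12.
Insert 36: 36 > 9 → go right; 36 > 27 → go right; 36 > 34 → go right. Place as right child of 34.
Insert 14: 14 > 9 → go right; 14 < 27 → go left; 14 < 20 → go left; 14 > 12 → go right; 14 < 19 → go left. Place as left child of 19.
Insert 8: 8 < 9 → go left; 8 > 3 → go right; 8 > 7 → go right. Place as right child of 7.

Path to 23: 9 → 27 → 20 → 23, which is 3 edges.

3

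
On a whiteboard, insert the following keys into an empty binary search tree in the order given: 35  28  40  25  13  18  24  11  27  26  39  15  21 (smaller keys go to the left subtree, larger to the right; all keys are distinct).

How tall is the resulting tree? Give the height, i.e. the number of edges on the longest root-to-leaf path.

35: root
28: left child of 35 (depth 1)
40: right child of 35 (depth 1)
25: left child of 28 (depth 2)
13: left child of 25 (depth 3)
18: right child of 13 (depth 4)
24: right child of 18 (depth 5)
11: left child of 13 (depth 4)
27: right child of 25 (depth 3)
26: left child of 27 (depth 4)
39: left child of 40 (depth 2)
15: left child of 18 (depth 5)
21: left child of 24 (depth 6)

The deepest node is 21 at depth 6.

6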